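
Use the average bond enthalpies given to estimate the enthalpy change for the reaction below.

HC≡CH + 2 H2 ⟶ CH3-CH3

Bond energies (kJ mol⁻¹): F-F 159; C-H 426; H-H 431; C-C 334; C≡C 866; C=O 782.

ΔH ≈ −310 kJ

Bonds broken (reactants):
  C≡C: 1 × 866 = 866
  C-H: 2 × 426 = 852
  H-H: 2 × 431 = 862
  Σ(broken) = 2580 kJ
Bonds formed (products):
  C-C: 1 × 334 = 334
  C-H: 6 × 426 = 2556
  Σ(formed) = 2890 kJ
ΔH = Σ(broken) − Σ(formed) = 2580 − 2890 = −310 kJ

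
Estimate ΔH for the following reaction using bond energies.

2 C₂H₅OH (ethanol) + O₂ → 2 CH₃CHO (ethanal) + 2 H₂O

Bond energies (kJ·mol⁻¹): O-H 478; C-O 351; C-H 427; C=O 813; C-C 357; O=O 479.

Bonds broken (reactants):
  C-C: 2 × 357 = 714
  C-H: 10 × 427 = 4270
  C-O: 2 × 351 = 702
  O-H: 2 × 478 = 956
  O=O: 1 × 479 = 479
  Σ(broken) = 7121 kJ
Bonds formed (products):
  C-C: 2 × 357 = 714
  C-H: 8 × 427 = 3416
  C=O: 2 × 813 = 1626
  O-H: 4 × 478 = 1912
  Σ(formed) = 7668 kJ
ΔH = Σ(broken) − Σ(formed) = 7121 − 7668 = −547 kJ

ΔH ≈ −547 kJ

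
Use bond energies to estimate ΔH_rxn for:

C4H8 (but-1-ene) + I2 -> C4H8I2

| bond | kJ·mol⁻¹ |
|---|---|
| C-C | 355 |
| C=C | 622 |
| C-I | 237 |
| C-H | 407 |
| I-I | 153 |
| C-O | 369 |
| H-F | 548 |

ΔH ≈ −54 kJ

Bonds broken (reactants):
  C-C: 2 × 355 = 710
  C-H: 8 × 407 = 3256
  C=C: 1 × 622 = 622
  I-I: 1 × 153 = 153
  Σ(broken) = 4741 kJ
Bonds formed (products):
  C-C: 3 × 355 = 1065
  C-H: 8 × 407 = 3256
  C-I: 2 × 237 = 474
  Σ(formed) = 4795 kJ
ΔH = Σ(broken) − Σ(formed) = 4741 − 4795 = −54 kJ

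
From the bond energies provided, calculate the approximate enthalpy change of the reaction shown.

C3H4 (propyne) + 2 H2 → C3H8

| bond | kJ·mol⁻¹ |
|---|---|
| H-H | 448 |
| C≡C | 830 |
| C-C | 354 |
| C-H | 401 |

Bonds broken (reactants):
  C≡C: 1 × 830 = 830
  C-C: 1 × 354 = 354
  C-H: 4 × 401 = 1604
  H-H: 2 × 448 = 896
  Σ(broken) = 3684 kJ
Bonds formed (products):
  C-C: 2 × 354 = 708
  C-H: 8 × 401 = 3208
  Σ(formed) = 3916 kJ
ΔH = Σ(broken) − Σ(formed) = 3684 − 3916 = −232 kJ

ΔH ≈ −232 kJ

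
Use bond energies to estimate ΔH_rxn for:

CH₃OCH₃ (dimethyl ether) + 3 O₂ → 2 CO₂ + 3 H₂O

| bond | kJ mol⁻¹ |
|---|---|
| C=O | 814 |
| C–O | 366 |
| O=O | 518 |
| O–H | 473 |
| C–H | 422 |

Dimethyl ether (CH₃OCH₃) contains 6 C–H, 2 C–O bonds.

ΔH ≈ −1276 kJ

Bonds broken (reactants):
  C–H: 6 × 422 = 2532
  C–O: 2 × 366 = 732
  O=O: 3 × 518 = 1554
  Σ(broken) = 4818 kJ
Bonds formed (products):
  C=O: 4 × 814 = 3256
  O–H: 6 × 473 = 2838
  Σ(formed) = 6094 kJ
ΔH = Σ(broken) − Σ(formed) = 4818 − 6094 = −1276 kJ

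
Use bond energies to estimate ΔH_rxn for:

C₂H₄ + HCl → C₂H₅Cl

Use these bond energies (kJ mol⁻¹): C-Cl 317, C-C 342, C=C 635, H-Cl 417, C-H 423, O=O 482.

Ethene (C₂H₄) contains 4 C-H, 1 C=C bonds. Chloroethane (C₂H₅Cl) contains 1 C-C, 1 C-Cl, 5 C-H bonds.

ΔH ≈ −30 kJ

Bonds broken (reactants):
  C-H: 4 × 423 = 1692
  C=C: 1 × 635 = 635
  H-Cl: 1 × 417 = 417
  Σ(broken) = 2744 kJ
Bonds formed (products):
  C-C: 1 × 342 = 342
  C-Cl: 1 × 317 = 317
  C-H: 5 × 423 = 2115
  Σ(formed) = 2774 kJ
ΔH = Σ(broken) − Σ(formed) = 2744 − 2774 = −30 kJ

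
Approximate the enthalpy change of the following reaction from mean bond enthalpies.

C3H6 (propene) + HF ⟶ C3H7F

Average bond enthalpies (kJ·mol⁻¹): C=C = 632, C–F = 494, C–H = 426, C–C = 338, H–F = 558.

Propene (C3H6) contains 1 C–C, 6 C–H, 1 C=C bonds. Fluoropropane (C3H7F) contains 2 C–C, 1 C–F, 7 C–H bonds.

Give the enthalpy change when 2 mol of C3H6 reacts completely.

ΔH = −136 kJ

Bonds broken (reactants):
  C–C: 1 × 338 = 338
  C–H: 6 × 426 = 2556
  C=C: 1 × 632 = 632
  H–F: 1 × 558 = 558
  Σ(broken) = 4084 kJ
Bonds formed (products):
  C–C: 2 × 338 = 676
  C–F: 1 × 494 = 494
  C–H: 7 × 426 = 2982
  Σ(formed) = 4152 kJ
ΔH = Σ(broken) − Σ(formed) = 4084 − 4152 = −68 kJ
For 2× the reaction as written: 2 × (−68) = −136 kJ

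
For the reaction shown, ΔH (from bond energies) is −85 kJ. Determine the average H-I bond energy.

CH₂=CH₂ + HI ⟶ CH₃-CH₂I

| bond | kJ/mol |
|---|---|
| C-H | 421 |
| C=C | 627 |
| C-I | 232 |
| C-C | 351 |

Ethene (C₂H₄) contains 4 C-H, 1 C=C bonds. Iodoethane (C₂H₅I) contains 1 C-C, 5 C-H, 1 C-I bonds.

Let D be the H-I bond energy.
Σ(broken) = 4×421 + 1×627 + 1×D = 2311 + D
Σ(formed) = 1×351 + 5×421 + 1×232 = 2688
ΔH = Σ(broken) − Σ(formed) = (2311 + D) − (2688) = −377 + D
Setting this equal to −85 kJ gives D = 292 kJ/mol.

D(H-I) ≈ 292 kJ/mol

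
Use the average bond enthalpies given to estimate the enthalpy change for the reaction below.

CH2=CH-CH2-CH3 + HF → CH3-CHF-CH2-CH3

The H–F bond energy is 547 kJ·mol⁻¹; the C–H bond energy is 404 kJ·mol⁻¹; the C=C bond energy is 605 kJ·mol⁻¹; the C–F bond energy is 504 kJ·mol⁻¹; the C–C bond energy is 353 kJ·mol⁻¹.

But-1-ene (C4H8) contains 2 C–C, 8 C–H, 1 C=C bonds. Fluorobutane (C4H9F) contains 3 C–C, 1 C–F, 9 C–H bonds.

Bonds broken (reactants):
  C–C: 2 × 353 = 706
  C–H: 8 × 404 = 3232
  C=C: 1 × 605 = 605
  H–F: 1 × 547 = 547
  Σ(broken) = 5090 kJ
Bonds formed (products):
  C–C: 3 × 353 = 1059
  C–F: 1 × 504 = 504
  C–H: 9 × 404 = 3636
  Σ(formed) = 5199 kJ
ΔH = Σ(broken) − Σ(formed) = 5090 − 5199 = −109 kJ

ΔH ≈ −109 kJ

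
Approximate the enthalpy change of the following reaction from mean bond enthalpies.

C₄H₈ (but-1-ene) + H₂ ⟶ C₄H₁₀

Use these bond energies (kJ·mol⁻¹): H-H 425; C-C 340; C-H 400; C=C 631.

Bonds broken (reactants):
  C-C: 2 × 340 = 680
  C-H: 8 × 400 = 3200
  C=C: 1 × 631 = 631
  H-H: 1 × 425 = 425
  Σ(broken) = 4936 kJ
Bonds formed (products):
  C-C: 3 × 340 = 1020
  C-H: 10 × 400 = 4000
  Σ(formed) = 5020 kJ
ΔH = Σ(broken) − Σ(formed) = 4936 − 5020 = −84 kJ

ΔH ≈ −84 kJ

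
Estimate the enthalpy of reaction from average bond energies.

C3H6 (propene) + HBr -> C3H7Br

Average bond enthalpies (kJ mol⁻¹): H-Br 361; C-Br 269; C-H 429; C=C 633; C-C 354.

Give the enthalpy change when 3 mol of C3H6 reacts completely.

Bonds broken (reactants):
  C-C: 1 × 354 = 354
  C-H: 6 × 429 = 2574
  C=C: 1 × 633 = 633
  H-Br: 1 × 361 = 361
  Σ(broken) = 3922 kJ
Bonds formed (products):
  C-Br: 1 × 269 = 269
  C-C: 2 × 354 = 708
  C-H: 7 × 429 = 3003
  Σ(formed) = 3980 kJ
ΔH = Σ(broken) − Σ(formed) = 3922 − 3980 = −58 kJ
For 3× the reaction as written: 3 × (−58) = −174 kJ

ΔH = −174 kJ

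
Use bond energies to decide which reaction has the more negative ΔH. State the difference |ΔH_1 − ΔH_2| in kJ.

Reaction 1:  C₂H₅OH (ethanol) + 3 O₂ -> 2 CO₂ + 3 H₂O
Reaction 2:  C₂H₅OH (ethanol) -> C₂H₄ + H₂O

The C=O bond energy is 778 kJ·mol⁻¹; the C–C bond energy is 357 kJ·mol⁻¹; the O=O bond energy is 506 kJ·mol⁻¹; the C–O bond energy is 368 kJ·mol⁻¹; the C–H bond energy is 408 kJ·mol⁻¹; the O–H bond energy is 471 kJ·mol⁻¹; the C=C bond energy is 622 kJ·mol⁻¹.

Reaction 1:
  Bonds broken (reactants):
    C–C: 1 × 357 = 357
    C–H: 5 × 408 = 2040
    C–O: 1 × 368 = 368
    O–H: 1 × 471 = 471
    O=O: 3 × 506 = 1518
    Σ(broken) = 4754 kJ
  Bonds formed (products):
    C=O: 4 × 778 = 3112
    O–H: 6 × 471 = 2826
    Σ(formed) = 5938 kJ
  ΔH_1 = 4754 − 5938 = −1184 kJ
Reaction 2:
  Bonds broken (reactants):
    C–C: 1 × 357 = 357
    C–H: 5 × 408 = 2040
    C–O: 1 × 368 = 368
    O–H: 1 × 471 = 471
    Σ(broken) = 3236 kJ
  Bonds formed (products):
    C–H: 4 × 408 = 1632
    C=C: 1 × 622 = 622
    O–H: 2 × 471 = 942
    Σ(formed) = 3196 kJ
  ΔH_2 = 3236 − 3196 = +40 kJ
ΔH_1 − ΔH_2 = −1224 kJ, so reaction 1 has the more negative ΔH; |ΔH_1 − ΔH_2| = 1224 kJ.

Reaction 1, by 1224 kJ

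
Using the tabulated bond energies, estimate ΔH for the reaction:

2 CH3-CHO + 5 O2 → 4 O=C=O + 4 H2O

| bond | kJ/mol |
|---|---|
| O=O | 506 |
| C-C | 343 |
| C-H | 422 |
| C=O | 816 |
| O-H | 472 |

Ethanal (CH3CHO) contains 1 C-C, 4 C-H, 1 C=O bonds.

ΔH ≈ −2080 kJ

Bonds broken (reactants):
  C-C: 2 × 343 = 686
  C-H: 8 × 422 = 3376
  C=O: 2 × 816 = 1632
  O=O: 5 × 506 = 2530
  Σ(broken) = 8224 kJ
Bonds formed (products):
  C=O: 8 × 816 = 6528
  O-H: 8 × 472 = 3776
  Σ(formed) = 10304 kJ
ΔH = Σ(broken) − Σ(formed) = 8224 − 10304 = −2080 kJ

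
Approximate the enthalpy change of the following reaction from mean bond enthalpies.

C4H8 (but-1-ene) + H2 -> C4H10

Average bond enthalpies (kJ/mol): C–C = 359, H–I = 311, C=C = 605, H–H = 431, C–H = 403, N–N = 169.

Bonds broken (reactants):
  C–C: 2 × 359 = 718
  C–H: 8 × 403 = 3224
  C=C: 1 × 605 = 605
  H–H: 1 × 431 = 431
  Σ(broken) = 4978 kJ
Bonds formed (products):
  C–C: 3 × 359 = 1077
  C–H: 10 × 403 = 4030
  Σ(formed) = 5107 kJ
ΔH = Σ(broken) − Σ(formed) = 4978 − 5107 = −129 kJ

ΔH ≈ −129 kJ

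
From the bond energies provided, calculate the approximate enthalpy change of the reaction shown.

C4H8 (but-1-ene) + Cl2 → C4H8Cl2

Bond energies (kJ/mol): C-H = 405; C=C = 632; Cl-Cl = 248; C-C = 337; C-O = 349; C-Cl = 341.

ΔH ≈ −139 kJ

Bonds broken (reactants):
  C-C: 2 × 337 = 674
  C-H: 8 × 405 = 3240
  C=C: 1 × 632 = 632
  Cl-Cl: 1 × 248 = 248
  Σ(broken) = 4794 kJ
Bonds formed (products):
  C-C: 3 × 337 = 1011
  C-Cl: 2 × 341 = 682
  C-H: 8 × 405 = 3240
  Σ(formed) = 4933 kJ
ΔH = Σ(broken) − Σ(formed) = 4794 − 4933 = −139 kJ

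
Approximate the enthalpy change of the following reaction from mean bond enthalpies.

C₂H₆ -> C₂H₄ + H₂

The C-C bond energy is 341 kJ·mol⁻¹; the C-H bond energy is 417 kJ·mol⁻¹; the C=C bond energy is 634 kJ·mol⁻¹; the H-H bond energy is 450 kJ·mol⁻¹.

ΔH ≈ +91 kJ

Bonds broken (reactants):
  C-C: 1 × 341 = 341
  C-H: 6 × 417 = 2502
  Σ(broken) = 2843 kJ
Bonds formed (products):
  C-H: 4 × 417 = 1668
  C=C: 1 × 634 = 634
  H-H: 1 × 450 = 450
  Σ(formed) = 2752 kJ
ΔH = Σ(broken) − Σ(formed) = 2843 − 2752 = +91 kJ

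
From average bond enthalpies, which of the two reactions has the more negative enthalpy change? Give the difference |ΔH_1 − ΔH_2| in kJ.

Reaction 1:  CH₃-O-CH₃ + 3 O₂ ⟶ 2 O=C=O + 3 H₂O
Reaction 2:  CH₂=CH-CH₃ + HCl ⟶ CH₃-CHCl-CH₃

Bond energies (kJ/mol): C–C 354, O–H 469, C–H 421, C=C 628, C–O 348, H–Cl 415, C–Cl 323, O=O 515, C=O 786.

Reaction 1:
  Bonds broken (reactants):
    C–H: 6 × 421 = 2526
    C–O: 2 × 348 = 696
    O=O: 3 × 515 = 1545
    Σ(broken) = 4767 kJ
  Bonds formed (products):
    C=O: 4 × 786 = 3144
    O–H: 6 × 469 = 2814
    Σ(formed) = 5958 kJ
  ΔH_1 = 4767 − 5958 = −1191 kJ
Reaction 2:
  Bonds broken (reactants):
    C–C: 1 × 354 = 354
    C–H: 6 × 421 = 2526
    C=C: 1 × 628 = 628
    H–Cl: 1 × 415 = 415
    Σ(broken) = 3923 kJ
  Bonds formed (products):
    C–C: 2 × 354 = 708
    C–Cl: 1 × 323 = 323
    C–H: 7 × 421 = 2947
    Σ(formed) = 3978 kJ
  ΔH_2 = 3923 − 3978 = −55 kJ
ΔH_1 − ΔH_2 = −1136 kJ, so reaction 1 has the more negative ΔH; |ΔH_1 − ΔH_2| = 1136 kJ.

Reaction 1, by 1136 kJ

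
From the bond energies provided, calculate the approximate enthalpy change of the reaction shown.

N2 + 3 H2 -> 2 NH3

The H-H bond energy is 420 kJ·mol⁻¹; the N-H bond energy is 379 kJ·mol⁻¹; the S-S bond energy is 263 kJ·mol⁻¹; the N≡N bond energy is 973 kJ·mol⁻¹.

ΔH ≈ −41 kJ

Bonds broken (reactants):
  H-H: 3 × 420 = 1260
  N≡N: 1 × 973 = 973
  Σ(broken) = 2233 kJ
Bonds formed (products):
  N-H: 6 × 379 = 2274
  Σ(formed) = 2274 kJ
ΔH = Σ(broken) − Σ(formed) = 2233 − 2274 = −41 kJ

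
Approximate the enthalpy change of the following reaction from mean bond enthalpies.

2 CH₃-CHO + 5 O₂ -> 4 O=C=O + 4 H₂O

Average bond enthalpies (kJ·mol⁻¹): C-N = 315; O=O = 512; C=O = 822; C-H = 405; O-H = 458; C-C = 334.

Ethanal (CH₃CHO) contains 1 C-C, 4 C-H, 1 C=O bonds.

Bonds broken (reactants):
  C-C: 2 × 334 = 668
  C-H: 8 × 405 = 3240
  C=O: 2 × 822 = 1644
  O=O: 5 × 512 = 2560
  Σ(broken) = 8112 kJ
Bonds formed (products):
  C=O: 8 × 822 = 6576
  O-H: 8 × 458 = 3664
  Σ(formed) = 10240 kJ
ΔH = Σ(broken) − Σ(formed) = 8112 − 10240 = −2128 kJ

ΔH ≈ −2128 kJ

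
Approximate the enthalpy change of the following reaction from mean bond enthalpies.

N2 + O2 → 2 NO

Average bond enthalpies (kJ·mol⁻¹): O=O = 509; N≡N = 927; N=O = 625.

Bonds broken (reactants):
  N≡N: 1 × 927 = 927
  O=O: 1 × 509 = 509
  Σ(broken) = 1436 kJ
Bonds formed (products):
  N=O: 2 × 625 = 1250
  Σ(formed) = 1250 kJ
ΔH = Σ(broken) − Σ(formed) = 1436 − 1250 = +186 kJ

ΔH ≈ +186 kJ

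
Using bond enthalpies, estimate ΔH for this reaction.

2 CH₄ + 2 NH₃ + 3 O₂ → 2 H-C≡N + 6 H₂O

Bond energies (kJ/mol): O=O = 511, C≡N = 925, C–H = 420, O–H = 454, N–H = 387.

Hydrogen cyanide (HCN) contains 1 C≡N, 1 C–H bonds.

ΔH ≈ −923 kJ

Bonds broken (reactants):
  C–H: 8 × 420 = 3360
  N–H: 6 × 387 = 2322
  O=O: 3 × 511 = 1533
  Σ(broken) = 7215 kJ
Bonds formed (products):
  C≡N: 2 × 925 = 1850
  C–H: 2 × 420 = 840
  O–H: 12 × 454 = 5448
  Σ(formed) = 8138 kJ
ΔH = Σ(broken) − Σ(formed) = 7215 − 8138 = −923 kJ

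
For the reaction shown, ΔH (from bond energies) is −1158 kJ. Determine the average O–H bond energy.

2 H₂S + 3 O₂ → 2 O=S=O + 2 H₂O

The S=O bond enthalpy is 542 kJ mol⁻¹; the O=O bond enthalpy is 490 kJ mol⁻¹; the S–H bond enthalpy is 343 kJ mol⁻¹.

Let D be the O–H bond energy.
Σ(broken) = 3×490 + 4×343 = 2842
Σ(formed) = 4×D + 4×542 = 2168 + 4D
ΔH = Σ(broken) − Σ(formed) = (2842) − (2168 + 4D) = +674 − 4D
Setting this equal to −1158 kJ gives 4D = 1832, so D = 458 kJ/mol.

D(O–H) ≈ 458 kJ/mol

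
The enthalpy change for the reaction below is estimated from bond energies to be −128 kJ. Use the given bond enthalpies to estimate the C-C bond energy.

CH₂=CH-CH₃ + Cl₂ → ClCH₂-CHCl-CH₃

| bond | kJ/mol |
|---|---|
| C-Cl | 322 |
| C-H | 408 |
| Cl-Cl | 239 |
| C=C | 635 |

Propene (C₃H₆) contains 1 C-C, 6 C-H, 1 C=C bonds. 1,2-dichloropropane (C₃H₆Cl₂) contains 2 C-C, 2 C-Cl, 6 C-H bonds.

D(C-C) ≈ 358 kJ/mol

Let D be the C-C bond energy.
Σ(broken) = 1×D + 6×408 + 1×635 + 1×239 = 3322 + D
Σ(formed) = 2×D + 2×322 + 6×408 = 3092 + 2D
ΔH = Σ(broken) − Σ(formed) = (3322 + D) − (3092 + 2D) = +230 − D
Setting this equal to −128 kJ gives D = 358 kJ/mol.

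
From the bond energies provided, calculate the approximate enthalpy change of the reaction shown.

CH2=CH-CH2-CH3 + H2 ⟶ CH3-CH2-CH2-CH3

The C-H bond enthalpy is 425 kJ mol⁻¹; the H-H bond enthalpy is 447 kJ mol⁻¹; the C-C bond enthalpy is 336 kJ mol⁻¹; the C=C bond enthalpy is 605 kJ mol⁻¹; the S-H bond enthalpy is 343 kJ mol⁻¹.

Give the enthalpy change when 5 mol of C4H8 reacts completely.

Bonds broken (reactants):
  C-C: 2 × 336 = 672
  C-H: 8 × 425 = 3400
  C=C: 1 × 605 = 605
  H-H: 1 × 447 = 447
  Σ(broken) = 5124 kJ
Bonds formed (products):
  C-C: 3 × 336 = 1008
  C-H: 10 × 425 = 4250
  Σ(formed) = 5258 kJ
ΔH = Σ(broken) − Σ(formed) = 5124 − 5258 = −134 kJ
For 5× the reaction as written: 5 × (−134) = −670 kJ

ΔH = −670 kJ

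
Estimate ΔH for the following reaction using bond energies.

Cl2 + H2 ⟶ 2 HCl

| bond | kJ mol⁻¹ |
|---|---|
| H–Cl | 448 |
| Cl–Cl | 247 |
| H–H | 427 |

Bonds broken (reactants):
  Cl–Cl: 1 × 247 = 247
  H–H: 1 × 427 = 427
  Σ(broken) = 674 kJ
Bonds formed (products):
  H–Cl: 2 × 448 = 896
  Σ(formed) = 896 kJ
ΔH = Σ(broken) − Σ(formed) = 674 − 896 = −222 kJ

ΔH ≈ −222 kJ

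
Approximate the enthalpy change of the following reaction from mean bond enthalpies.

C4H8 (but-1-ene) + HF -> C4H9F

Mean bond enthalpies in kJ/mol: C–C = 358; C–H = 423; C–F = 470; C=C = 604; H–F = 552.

Bonds broken (reactants):
  C–C: 2 × 358 = 716
  C–H: 8 × 423 = 3384
  C=C: 1 × 604 = 604
  H–F: 1 × 552 = 552
  Σ(broken) = 5256 kJ
Bonds formed (products):
  C–C: 3 × 358 = 1074
  C–F: 1 × 470 = 470
  C–H: 9 × 423 = 3807
  Σ(formed) = 5351 kJ
ΔH = Σ(broken) − Σ(formed) = 5256 − 5351 = −95 kJ

ΔH ≈ −95 kJ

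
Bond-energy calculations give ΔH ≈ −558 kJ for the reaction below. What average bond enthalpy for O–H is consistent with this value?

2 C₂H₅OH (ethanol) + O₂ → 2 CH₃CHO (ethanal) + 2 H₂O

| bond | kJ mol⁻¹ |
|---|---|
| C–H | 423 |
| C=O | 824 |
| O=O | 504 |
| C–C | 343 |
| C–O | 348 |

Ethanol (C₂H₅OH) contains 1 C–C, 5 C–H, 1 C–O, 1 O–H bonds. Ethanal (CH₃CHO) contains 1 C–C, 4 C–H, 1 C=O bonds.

D(O–H) ≈ 478 kJ/mol

Let D be the O–H bond energy.
Σ(broken) = 2×343 + 10×423 + 2×348 + 2×D + 1×504 = 6116 + 2D
Σ(formed) = 2×343 + 8×423 + 2×824 + 4×D = 5718 + 4D
ΔH = Σ(broken) − Σ(formed) = (6116 + 2D) − (5718 + 4D) = +398 − 2D
Setting this equal to −558 kJ gives 2D = 956, so D = 478 kJ/mol.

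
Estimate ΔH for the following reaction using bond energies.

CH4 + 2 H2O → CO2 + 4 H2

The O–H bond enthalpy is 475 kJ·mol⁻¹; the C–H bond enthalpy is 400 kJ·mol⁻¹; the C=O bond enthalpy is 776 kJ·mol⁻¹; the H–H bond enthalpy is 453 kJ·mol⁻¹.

ΔH ≈ +136 kJ

Bonds broken (reactants):
  C–H: 4 × 400 = 1600
  O–H: 4 × 475 = 1900
  Σ(broken) = 3500 kJ
Bonds formed (products):
  C=O: 2 × 776 = 1552
  H–H: 4 × 453 = 1812
  Σ(formed) = 3364 kJ
ΔH = Σ(broken) − Σ(formed) = 3500 − 3364 = +136 kJ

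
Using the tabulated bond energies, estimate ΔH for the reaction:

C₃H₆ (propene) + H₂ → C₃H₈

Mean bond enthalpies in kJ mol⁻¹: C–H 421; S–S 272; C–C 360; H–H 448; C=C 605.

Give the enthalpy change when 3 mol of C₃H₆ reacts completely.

ΔH = −447 kJ

Bonds broken (reactants):
  C–C: 1 × 360 = 360
  C–H: 6 × 421 = 2526
  C=C: 1 × 605 = 605
  H–H: 1 × 448 = 448
  Σ(broken) = 3939 kJ
Bonds formed (products):
  C–C: 2 × 360 = 720
  C–H: 8 × 421 = 3368
  Σ(formed) = 4088 kJ
ΔH = Σ(broken) − Σ(formed) = 3939 − 4088 = −149 kJ
For 3× the reaction as written: 3 × (−149) = −447 kJ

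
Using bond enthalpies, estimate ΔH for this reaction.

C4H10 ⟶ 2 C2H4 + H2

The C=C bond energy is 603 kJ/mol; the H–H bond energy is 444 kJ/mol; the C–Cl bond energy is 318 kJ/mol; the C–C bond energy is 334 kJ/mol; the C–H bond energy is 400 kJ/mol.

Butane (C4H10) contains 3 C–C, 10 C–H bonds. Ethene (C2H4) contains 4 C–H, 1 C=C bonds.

Bonds broken (reactants):
  C–C: 3 × 334 = 1002
  C–H: 10 × 400 = 4000
  Σ(broken) = 5002 kJ
Bonds formed (products):
  C–H: 8 × 400 = 3200
  C=C: 2 × 603 = 1206
  H–H: 1 × 444 = 444
  Σ(formed) = 4850 kJ
ΔH = Σ(broken) − Σ(formed) = 5002 − 4850 = +152 kJ

ΔH ≈ +152 kJ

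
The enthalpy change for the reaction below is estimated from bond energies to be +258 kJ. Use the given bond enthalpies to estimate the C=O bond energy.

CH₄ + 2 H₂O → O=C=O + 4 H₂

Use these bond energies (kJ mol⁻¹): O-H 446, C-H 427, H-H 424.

Let D be the C=O bond energy.
Σ(broken) = 4×427 + 4×446 = 3492
Σ(formed) = 2×D + 4×424 = 1696 + 2D
ΔH = Σ(broken) − Σ(formed) = (3492) − (1696 + 2D) = +1796 − 2D
Setting this equal to +258 kJ gives 2D = 1538, so D = 769 kJ/mol.

D(C=O) ≈ 769 kJ/mol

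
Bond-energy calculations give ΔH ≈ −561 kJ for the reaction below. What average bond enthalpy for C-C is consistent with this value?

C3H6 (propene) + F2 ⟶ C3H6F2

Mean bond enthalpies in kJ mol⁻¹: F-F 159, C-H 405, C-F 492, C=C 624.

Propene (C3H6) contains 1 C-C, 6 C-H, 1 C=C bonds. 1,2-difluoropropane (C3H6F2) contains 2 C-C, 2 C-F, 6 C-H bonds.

D(C-C) ≈ 360 kJ/mol

Let D be the C-C bond energy.
Σ(broken) = 1×D + 6×405 + 1×624 + 1×159 = 3213 + D
Σ(formed) = 2×D + 2×492 + 6×405 = 3414 + 2D
ΔH = Σ(broken) − Σ(formed) = (3213 + D) − (3414 + 2D) = −201 − D
Setting this equal to −561 kJ gives D = 360 kJ/mol.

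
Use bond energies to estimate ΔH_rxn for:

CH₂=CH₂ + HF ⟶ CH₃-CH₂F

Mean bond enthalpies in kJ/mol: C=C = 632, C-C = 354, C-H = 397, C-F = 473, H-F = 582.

Bonds broken (reactants):
  C-H: 4 × 397 = 1588
  C=C: 1 × 632 = 632
  H-F: 1 × 582 = 582
  Σ(broken) = 2802 kJ
Bonds formed (products):
  C-C: 1 × 354 = 354
  C-F: 1 × 473 = 473
  C-H: 5 × 397 = 1985
  Σ(formed) = 2812 kJ
ΔH = Σ(broken) − Σ(formed) = 2802 − 2812 = −10 kJ

ΔH ≈ −10 kJ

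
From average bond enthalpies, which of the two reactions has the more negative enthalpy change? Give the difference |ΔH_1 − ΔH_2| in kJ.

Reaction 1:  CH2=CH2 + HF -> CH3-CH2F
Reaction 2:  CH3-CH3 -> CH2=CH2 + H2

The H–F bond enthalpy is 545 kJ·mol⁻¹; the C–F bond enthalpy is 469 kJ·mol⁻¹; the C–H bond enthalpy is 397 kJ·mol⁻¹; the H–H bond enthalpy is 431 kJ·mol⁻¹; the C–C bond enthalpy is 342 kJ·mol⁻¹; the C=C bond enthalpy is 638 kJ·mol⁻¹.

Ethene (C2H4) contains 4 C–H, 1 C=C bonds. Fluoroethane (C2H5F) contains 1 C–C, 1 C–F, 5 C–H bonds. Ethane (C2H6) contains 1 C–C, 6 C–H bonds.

Reaction 1:
  Bonds broken (reactants):
    C–H: 4 × 397 = 1588
    C=C: 1 × 638 = 638
    H–F: 1 × 545 = 545
    Σ(broken) = 2771 kJ
  Bonds formed (products):
    C–C: 1 × 342 = 342
    C–F: 1 × 469 = 469
    C–H: 5 × 397 = 1985
    Σ(formed) = 2796 kJ
  ΔH_1 = 2771 − 2796 = −25 kJ
Reaction 2:
  Bonds broken (reactants):
    C–C: 1 × 342 = 342
    C–H: 6 × 397 = 2382
    Σ(broken) = 2724 kJ
  Bonds formed (products):
    C–H: 4 × 397 = 1588
    C=C: 1 × 638 = 638
    H–H: 1 × 431 = 431
    Σ(formed) = 2657 kJ
  ΔH_2 = 2724 − 2657 = +67 kJ
ΔH_1 − ΔH_2 = −92 kJ, so reaction 1 has the more negative ΔH; |ΔH_1 − ΔH_2| = 92 kJ.

Reaction 1, by 92 kJ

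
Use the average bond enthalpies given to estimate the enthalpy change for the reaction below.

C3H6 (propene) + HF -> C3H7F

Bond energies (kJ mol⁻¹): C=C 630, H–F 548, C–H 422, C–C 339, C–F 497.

ΔH ≈ −80 kJ

Bonds broken (reactants):
  C–C: 1 × 339 = 339
  C–H: 6 × 422 = 2532
  C=C: 1 × 630 = 630
  H–F: 1 × 548 = 548
  Σ(broken) = 4049 kJ
Bonds formed (products):
  C–C: 2 × 339 = 678
  C–F: 1 × 497 = 497
  C–H: 7 × 422 = 2954
  Σ(formed) = 4129 kJ
ΔH = Σ(broken) − Σ(formed) = 4049 − 4129 = −80 kJ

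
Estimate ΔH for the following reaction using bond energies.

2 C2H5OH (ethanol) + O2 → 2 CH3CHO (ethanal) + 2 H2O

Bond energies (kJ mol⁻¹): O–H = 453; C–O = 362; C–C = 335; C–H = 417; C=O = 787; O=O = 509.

Bonds broken (reactants):
  C–C: 2 × 335 = 670
  C–H: 10 × 417 = 4170
  C–O: 2 × 362 = 724
  O–H: 2 × 453 = 906
  O=O: 1 × 509 = 509
  Σ(broken) = 6979 kJ
Bonds formed (products):
  C–C: 2 × 335 = 670
  C–H: 8 × 417 = 3336
  C=O: 2 × 787 = 1574
  O–H: 4 × 453 = 1812
  Σ(formed) = 7392 kJ
ΔH = Σ(broken) − Σ(formed) = 6979 − 7392 = −413 kJ

ΔH ≈ −413 kJ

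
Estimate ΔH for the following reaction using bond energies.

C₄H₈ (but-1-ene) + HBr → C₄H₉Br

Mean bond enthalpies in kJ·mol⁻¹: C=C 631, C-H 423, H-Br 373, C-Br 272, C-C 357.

Bonds broken (reactants):
  C-C: 2 × 357 = 714
  C-H: 8 × 423 = 3384
  C=C: 1 × 631 = 631
  H-Br: 1 × 373 = 373
  Σ(broken) = 5102 kJ
Bonds formed (products):
  C-Br: 1 × 272 = 272
  C-C: 3 × 357 = 1071
  C-H: 9 × 423 = 3807
  Σ(formed) = 5150 kJ
ΔH = Σ(broken) − Σ(formed) = 5102 − 5150 = −48 kJ

ΔH ≈ −48 kJ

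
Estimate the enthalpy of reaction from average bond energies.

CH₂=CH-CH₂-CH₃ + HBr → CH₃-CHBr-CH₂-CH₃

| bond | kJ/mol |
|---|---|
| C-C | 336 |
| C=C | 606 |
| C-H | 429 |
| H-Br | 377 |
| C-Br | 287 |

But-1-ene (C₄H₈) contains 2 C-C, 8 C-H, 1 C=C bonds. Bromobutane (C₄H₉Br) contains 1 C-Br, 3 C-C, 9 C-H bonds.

Bonds broken (reactants):
  C-C: 2 × 336 = 672
  C-H: 8 × 429 = 3432
  C=C: 1 × 606 = 606
  H-Br: 1 × 377 = 377
  Σ(broken) = 5087 kJ
Bonds formed (products):
  C-Br: 1 × 287 = 287
  C-C: 3 × 336 = 1008
  C-H: 9 × 429 = 3861
  Σ(formed) = 5156 kJ
ΔH = Σ(broken) − Σ(formed) = 5087 − 5156 = −69 kJ

ΔH ≈ −69 kJ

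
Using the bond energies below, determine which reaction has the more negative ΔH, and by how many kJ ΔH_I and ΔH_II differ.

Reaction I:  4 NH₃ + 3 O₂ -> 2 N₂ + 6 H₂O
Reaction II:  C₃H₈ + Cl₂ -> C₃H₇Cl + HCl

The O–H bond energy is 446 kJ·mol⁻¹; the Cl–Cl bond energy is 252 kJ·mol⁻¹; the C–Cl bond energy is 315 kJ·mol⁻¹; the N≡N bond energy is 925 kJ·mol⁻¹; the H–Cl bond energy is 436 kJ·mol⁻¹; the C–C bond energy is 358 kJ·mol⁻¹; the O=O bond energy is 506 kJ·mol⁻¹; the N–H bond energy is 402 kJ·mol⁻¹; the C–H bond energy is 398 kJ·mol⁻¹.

Reaction I, by 759 kJ

Reaction I:
  Bonds broken (reactants):
    N–H: 12 × 402 = 4824
    O=O: 3 × 506 = 1518
    Σ(broken) = 6342 kJ
  Bonds formed (products):
    N≡N: 2 × 925 = 1850
    O–H: 12 × 446 = 5352
    Σ(formed) = 7202 kJ
  ΔH_I = 6342 − 7202 = −860 kJ
Reaction II:
  Bonds broken (reactants):
    C–C: 2 × 358 = 716
    C–H: 8 × 398 = 3184
    Cl–Cl: 1 × 252 = 252
    Σ(broken) = 4152 kJ
  Bonds formed (products):
    C–C: 2 × 358 = 716
    C–Cl: 1 × 315 = 315
    C–H: 7 × 398 = 2786
    H–Cl: 1 × 436 = 436
    Σ(formed) = 4253 kJ
  ΔH_II = 4152 − 4253 = −101 kJ
ΔH_I − ΔH_II = −759 kJ, so reaction I has the more negative ΔH; |ΔH_I − ΔH_II| = 759 kJ.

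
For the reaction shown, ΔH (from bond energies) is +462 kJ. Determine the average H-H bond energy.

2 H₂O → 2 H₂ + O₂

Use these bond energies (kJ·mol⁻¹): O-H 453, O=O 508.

D(H-H) ≈ 421 kJ/mol

Let D be the H-H bond energy.
Σ(broken) = 4×453 = 1812
Σ(formed) = 2×D + 1×508 = 508 + 2D
ΔH = Σ(broken) − Σ(formed) = (1812) − (508 + 2D) = +1304 − 2D
Setting this equal to +462 kJ gives 2D = 842, so D = 421 kJ/mol.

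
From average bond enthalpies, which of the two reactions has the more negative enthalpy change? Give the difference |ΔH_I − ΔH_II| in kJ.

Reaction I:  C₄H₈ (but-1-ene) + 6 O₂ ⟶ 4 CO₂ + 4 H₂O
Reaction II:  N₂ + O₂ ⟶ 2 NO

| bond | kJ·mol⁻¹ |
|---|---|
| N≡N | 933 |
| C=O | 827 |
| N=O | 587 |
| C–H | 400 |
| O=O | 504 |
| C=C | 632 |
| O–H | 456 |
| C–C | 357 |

Reaction I:
  Bonds broken (reactants):
    C–C: 2 × 357 = 714
    C–H: 8 × 400 = 3200
    C=C: 1 × 632 = 632
    O=O: 6 × 504 = 3024
    Σ(broken) = 7570 kJ
  Bonds formed (products):
    C=O: 8 × 827 = 6616
    O–H: 8 × 456 = 3648
    Σ(formed) = 10264 kJ
  ΔH_I = 7570 − 10264 = −2694 kJ
Reaction II:
  Bonds broken (reactants):
    N≡N: 1 × 933 = 933
    O=O: 1 × 504 = 504
    Σ(broken) = 1437 kJ
  Bonds formed (products):
    N=O: 2 × 587 = 1174
    Σ(formed) = 1174 kJ
  ΔH_II = 1437 − 1174 = +263 kJ
ΔH_I − ΔH_II = −2957 kJ, so reaction I has the more negative ΔH; |ΔH_I − ΔH_II| = 2957 kJ.

Reaction I, by 2957 kJ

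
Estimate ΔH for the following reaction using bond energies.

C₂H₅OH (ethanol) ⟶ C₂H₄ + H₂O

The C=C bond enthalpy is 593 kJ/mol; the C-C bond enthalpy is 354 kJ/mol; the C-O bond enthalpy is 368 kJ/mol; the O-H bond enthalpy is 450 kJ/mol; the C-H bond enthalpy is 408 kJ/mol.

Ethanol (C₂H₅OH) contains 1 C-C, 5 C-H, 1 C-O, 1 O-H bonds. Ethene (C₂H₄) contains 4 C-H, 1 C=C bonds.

Bonds broken (reactants):
  C-C: 1 × 354 = 354
  C-H: 5 × 408 = 2040
  C-O: 1 × 368 = 368
  O-H: 1 × 450 = 450
  Σ(broken) = 3212 kJ
Bonds formed (products):
  C-H: 4 × 408 = 1632
  C=C: 1 × 593 = 593
  O-H: 2 × 450 = 900
  Σ(formed) = 3125 kJ
ΔH = Σ(broken) − Σ(formed) = 3212 − 3125 = +87 kJ

ΔH ≈ +87 kJ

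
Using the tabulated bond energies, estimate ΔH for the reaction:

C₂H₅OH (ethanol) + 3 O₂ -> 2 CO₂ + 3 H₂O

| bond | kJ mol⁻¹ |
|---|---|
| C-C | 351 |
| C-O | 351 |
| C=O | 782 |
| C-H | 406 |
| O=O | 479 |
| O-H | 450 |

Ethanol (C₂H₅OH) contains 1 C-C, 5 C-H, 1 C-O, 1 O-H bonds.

Bonds broken (reactants):
  C-C: 1 × 351 = 351
  C-H: 5 × 406 = 2030
  C-O: 1 × 351 = 351
  O-H: 1 × 450 = 450
  O=O: 3 × 479 = 1437
  Σ(broken) = 4619 kJ
Bonds formed (products):
  C=O: 4 × 782 = 3128
  O-H: 6 × 450 = 2700
  Σ(formed) = 5828 kJ
ΔH = Σ(broken) − Σ(formed) = 4619 − 5828 = −1209 kJ

ΔH ≈ −1209 kJ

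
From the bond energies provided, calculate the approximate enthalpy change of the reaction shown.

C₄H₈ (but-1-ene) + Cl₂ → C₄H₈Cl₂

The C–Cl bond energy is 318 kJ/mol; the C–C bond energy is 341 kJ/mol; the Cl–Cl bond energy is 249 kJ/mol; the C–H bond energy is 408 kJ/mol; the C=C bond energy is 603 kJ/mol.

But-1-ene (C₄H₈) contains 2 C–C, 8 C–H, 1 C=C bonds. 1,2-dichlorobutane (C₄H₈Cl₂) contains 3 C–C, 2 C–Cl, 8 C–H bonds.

ΔH ≈ −125 kJ

Bonds broken (reactants):
  C–C: 2 × 341 = 682
  C–H: 8 × 408 = 3264
  C=C: 1 × 603 = 603
  Cl–Cl: 1 × 249 = 249
  Σ(broken) = 4798 kJ
Bonds formed (products):
  C–C: 3 × 341 = 1023
  C–Cl: 2 × 318 = 636
  C–H: 8 × 408 = 3264
  Σ(formed) = 4923 kJ
ΔH = Σ(broken) − Σ(formed) = 4798 − 4923 = −125 kJ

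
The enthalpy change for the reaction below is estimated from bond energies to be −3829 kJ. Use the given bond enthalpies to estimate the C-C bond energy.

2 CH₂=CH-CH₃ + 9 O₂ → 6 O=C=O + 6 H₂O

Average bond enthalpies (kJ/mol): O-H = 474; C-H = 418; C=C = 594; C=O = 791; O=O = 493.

D(C-C) ≈ 355 kJ/mol

Let D be the C-C bond energy.
Σ(broken) = 2×D + 12×418 + 2×594 + 9×493 = 10641 + 2D
Σ(formed) = 12×791 + 12×474 = 15180
ΔH = Σ(broken) − Σ(formed) = (10641 + 2D) − (15180) = −4539 + 2D
Setting this equal to −3829 kJ gives 2D = 710, so D = 355 kJ/mol.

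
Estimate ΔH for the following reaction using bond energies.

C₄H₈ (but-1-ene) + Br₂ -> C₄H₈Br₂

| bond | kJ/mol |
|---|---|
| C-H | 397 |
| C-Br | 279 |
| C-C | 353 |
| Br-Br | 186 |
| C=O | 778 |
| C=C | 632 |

Bonds broken (reactants):
  Br-Br: 1 × 186 = 186
  C-C: 2 × 353 = 706
  C-H: 8 × 397 = 3176
  C=C: 1 × 632 = 632
  Σ(broken) = 4700 kJ
Bonds formed (products):
  C-Br: 2 × 279 = 558
  C-C: 3 × 353 = 1059
  C-H: 8 × 397 = 3176
  Σ(formed) = 4793 kJ
ΔH = Σ(broken) − Σ(formed) = 4700 − 4793 = −93 kJ

ΔH ≈ −93 kJ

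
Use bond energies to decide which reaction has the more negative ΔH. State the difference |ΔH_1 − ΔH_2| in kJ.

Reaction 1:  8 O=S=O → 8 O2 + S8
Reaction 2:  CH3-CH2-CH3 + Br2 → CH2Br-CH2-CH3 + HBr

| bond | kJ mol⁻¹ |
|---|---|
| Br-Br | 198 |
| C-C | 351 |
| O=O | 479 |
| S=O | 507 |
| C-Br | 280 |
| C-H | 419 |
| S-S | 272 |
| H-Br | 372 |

Reaction 1:
  Bonds broken (reactants):
    S=O: 16 × 507 = 8112
    Σ(broken) = 8112 kJ
  Bonds formed (products):
    O=O: 8 × 479 = 3832
    S-S: 8 × 272 = 2176
    Σ(formed) = 6008 kJ
  ΔH_1 = 8112 − 6008 = +2104 kJ
Reaction 2:
  Bonds broken (reactants):
    Br-Br: 1 × 198 = 198
    C-C: 2 × 351 = 702
    C-H: 8 × 419 = 3352
    Σ(broken) = 4252 kJ
  Bonds formed (products):
    C-Br: 1 × 280 = 280
    C-C: 2 × 351 = 702
    C-H: 7 × 419 = 2933
    H-Br: 1 × 372 = 372
    Σ(formed) = 4287 kJ
  ΔH_2 = 4252 − 4287 = −35 kJ
ΔH_1 − ΔH_2 = +2139 kJ, so reaction 2 has the more negative ΔH; |ΔH_1 − ΔH_2| = 2139 kJ.

Reaction 2, by 2139 kJ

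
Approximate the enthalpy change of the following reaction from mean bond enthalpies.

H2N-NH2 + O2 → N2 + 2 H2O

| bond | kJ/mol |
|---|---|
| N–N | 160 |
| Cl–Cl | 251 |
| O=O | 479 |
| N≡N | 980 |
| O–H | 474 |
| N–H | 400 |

Bonds broken (reactants):
  N–H: 4 × 400 = 1600
  N–N: 1 × 160 = 160
  O=O: 1 × 479 = 479
  Σ(broken) = 2239 kJ
Bonds formed (products):
  N≡N: 1 × 980 = 980
  O–H: 4 × 474 = 1896
  Σ(formed) = 2876 kJ
ΔH = Σ(broken) − Σ(formed) = 2239 − 2876 = −637 kJ

ΔH ≈ −637 kJ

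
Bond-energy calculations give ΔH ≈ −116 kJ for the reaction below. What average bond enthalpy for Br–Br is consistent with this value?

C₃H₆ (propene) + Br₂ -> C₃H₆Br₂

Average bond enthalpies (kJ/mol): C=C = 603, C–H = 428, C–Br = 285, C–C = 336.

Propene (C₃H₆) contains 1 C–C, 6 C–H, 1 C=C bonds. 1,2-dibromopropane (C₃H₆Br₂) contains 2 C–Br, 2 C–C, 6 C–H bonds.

Let D be the Br–Br bond energy.
Σ(broken) = 1×D + 1×336 + 6×428 + 1×603 = 3507 + D
Σ(formed) = 2×285 + 2×336 + 6×428 = 3810
ΔH = Σ(broken) − Σ(formed) = (3507 + D) − (3810) = −303 + D
Setting this equal to −116 kJ gives D = 187 kJ/mol.

D(Br–Br) ≈ 187 kJ/mol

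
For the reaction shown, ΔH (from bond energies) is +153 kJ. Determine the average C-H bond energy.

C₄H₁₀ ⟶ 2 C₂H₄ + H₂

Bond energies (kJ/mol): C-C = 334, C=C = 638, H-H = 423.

D(C-H) ≈ 425 kJ/mol

Let D be the C-H bond energy.
Σ(broken) = 3×334 + 10×D = 1002 + 10D
Σ(formed) = 8×D + 2×638 + 1×423 = 1699 + 8D
ΔH = Σ(broken) − Σ(formed) = (1002 + 10D) − (1699 + 8D) = −697 + 2D
Setting this equal to +153 kJ gives 2D = 850, so D = 425 kJ/mol.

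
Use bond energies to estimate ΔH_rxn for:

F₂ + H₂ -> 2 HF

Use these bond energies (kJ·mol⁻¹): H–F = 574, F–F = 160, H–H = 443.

Bonds broken (reactants):
  F–F: 1 × 160 = 160
  H–H: 1 × 443 = 443
  Σ(broken) = 603 kJ
Bonds formed (products):
  H–F: 2 × 574 = 1148
  Σ(formed) = 1148 kJ
ΔH = Σ(broken) − Σ(formed) = 603 − 1148 = −545 kJ

ΔH ≈ −545 kJ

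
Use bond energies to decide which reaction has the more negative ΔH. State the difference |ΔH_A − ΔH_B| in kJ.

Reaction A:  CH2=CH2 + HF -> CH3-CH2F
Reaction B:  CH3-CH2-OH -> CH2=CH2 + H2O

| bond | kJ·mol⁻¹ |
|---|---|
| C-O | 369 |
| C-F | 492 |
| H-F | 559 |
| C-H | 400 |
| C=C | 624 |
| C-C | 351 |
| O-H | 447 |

Reaction A, by 109 kJ

Reaction A:
  Bonds broken (reactants):
    C-H: 4 × 400 = 1600
    C=C: 1 × 624 = 624
    H-F: 1 × 559 = 559
    Σ(broken) = 2783 kJ
  Bonds formed (products):
    C-C: 1 × 351 = 351
    C-F: 1 × 492 = 492
    C-H: 5 × 400 = 2000
    Σ(formed) = 2843 kJ
  ΔH_A = 2783 − 2843 = −60 kJ
Reaction B:
  Bonds broken (reactants):
    C-C: 1 × 351 = 351
    C-H: 5 × 400 = 2000
    C-O: 1 × 369 = 369
    O-H: 1 × 447 = 447
    Σ(broken) = 3167 kJ
  Bonds formed (products):
    C-H: 4 × 400 = 1600
    C=C: 1 × 624 = 624
    O-H: 2 × 447 = 894
    Σ(formed) = 3118 kJ
  ΔH_B = 3167 − 3118 = +49 kJ
ΔH_A − ΔH_B = −109 kJ, so reaction A has the more negative ΔH; |ΔH_A − ΔH_B| = 109 kJ.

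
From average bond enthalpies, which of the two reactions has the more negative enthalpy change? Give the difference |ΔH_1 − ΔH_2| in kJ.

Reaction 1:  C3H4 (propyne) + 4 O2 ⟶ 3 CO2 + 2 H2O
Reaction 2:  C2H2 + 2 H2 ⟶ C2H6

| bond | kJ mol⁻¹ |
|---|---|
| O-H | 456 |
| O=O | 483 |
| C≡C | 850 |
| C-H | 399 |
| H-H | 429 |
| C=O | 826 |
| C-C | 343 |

Reaction 1:
  Bonds broken (reactants):
    C≡C: 1 × 850 = 850
    C-C: 1 × 343 = 343
    C-H: 4 × 399 = 1596
    O=O: 4 × 483 = 1932
    Σ(broken) = 4721 kJ
  Bonds formed (products):
    C=O: 6 × 826 = 4956
    O-H: 4 × 456 = 1824
    Σ(formed) = 6780 kJ
  ΔH_1 = 4721 − 6780 = −2059 kJ
Reaction 2:
  Bonds broken (reactants):
    C≡C: 1 × 850 = 850
    C-H: 2 × 399 = 798
    H-H: 2 × 429 = 858
    Σ(broken) = 2506 kJ
  Bonds formed (products):
    C-C: 1 × 343 = 343
    C-H: 6 × 399 = 2394
    Σ(formed) = 2737 kJ
  ΔH_2 = 2506 − 2737 = −231 kJ
ΔH_1 − ΔH_2 = −1828 kJ, so reaction 1 has the more negative ΔH; |ΔH_1 − ΔH_2| = 1828 kJ.

Reaction 1, by 1828 kJ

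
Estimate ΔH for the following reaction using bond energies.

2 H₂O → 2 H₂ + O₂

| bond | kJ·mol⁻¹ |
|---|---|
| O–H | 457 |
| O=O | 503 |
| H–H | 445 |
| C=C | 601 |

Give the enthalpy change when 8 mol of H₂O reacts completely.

Bonds broken (reactants):
  O–H: 4 × 457 = 1828
  Σ(broken) = 1828 kJ
Bonds formed (products):
  H–H: 2 × 445 = 890
  O=O: 1 × 503 = 503
  Σ(formed) = 1393 kJ
ΔH = Σ(broken) − Σ(formed) = 1828 − 1393 = +435 kJ
For 4× the reaction as written: 4 × (+435) = +1740 kJ

ΔH = +1740 kJ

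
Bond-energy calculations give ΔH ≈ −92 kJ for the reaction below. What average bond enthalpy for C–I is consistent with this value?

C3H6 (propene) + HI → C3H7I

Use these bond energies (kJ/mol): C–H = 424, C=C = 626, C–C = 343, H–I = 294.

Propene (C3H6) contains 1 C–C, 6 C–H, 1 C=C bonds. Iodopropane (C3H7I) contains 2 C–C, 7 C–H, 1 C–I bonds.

D(C–I) ≈ 245 kJ/mol

Let D be the C–I bond energy.
Σ(broken) = 1×343 + 6×424 + 1×626 + 1×294 = 3807
Σ(formed) = 2×343 + 7×424 + 1×D = 3654 + D
ΔH = Σ(broken) − Σ(formed) = (3807) − (3654 + D) = +153 − D
Setting this equal to −92 kJ gives D = 245 kJ/mol.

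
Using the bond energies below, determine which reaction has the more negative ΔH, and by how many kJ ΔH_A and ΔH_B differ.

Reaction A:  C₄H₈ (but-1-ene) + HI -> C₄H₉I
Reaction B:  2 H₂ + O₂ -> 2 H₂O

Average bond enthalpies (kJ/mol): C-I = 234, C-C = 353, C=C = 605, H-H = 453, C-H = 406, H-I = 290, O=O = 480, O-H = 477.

Reaction A:
  Bonds broken (reactants):
    C-C: 2 × 353 = 706
    C-H: 8 × 406 = 3248
    C=C: 1 × 605 = 605
    H-I: 1 × 290 = 290
    Σ(broken) = 4849 kJ
  Bonds formed (products):
    C-C: 3 × 353 = 1059
    C-H: 9 × 406 = 3654
    C-I: 1 × 234 = 234
    Σ(formed) = 4947 kJ
  ΔH_A = 4849 − 4947 = −98 kJ
Reaction B:
  Bonds broken (reactants):
    H-H: 2 × 453 = 906
    O=O: 1 × 480 = 480
    Σ(broken) = 1386 kJ
  Bonds formed (products):
    O-H: 4 × 477 = 1908
    Σ(formed) = 1908 kJ
  ΔH_B = 1386 − 1908 = −522 kJ
ΔH_A − ΔH_B = +424 kJ, so reaction B has the more negative ΔH; |ΔH_A − ΔH_B| = 424 kJ.

Reaction B, by 424 kJ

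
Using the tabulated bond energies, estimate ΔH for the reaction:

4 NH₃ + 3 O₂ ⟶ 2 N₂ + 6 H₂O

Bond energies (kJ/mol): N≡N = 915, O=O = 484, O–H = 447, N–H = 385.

ΔH ≈ −1122 kJ

Bonds broken (reactants):
  N–H: 12 × 385 = 4620
  O=O: 3 × 484 = 1452
  Σ(broken) = 6072 kJ
Bonds formed (products):
  N≡N: 2 × 915 = 1830
  O–H: 12 × 447 = 5364
  Σ(formed) = 7194 kJ
ΔH = Σ(broken) − Σ(formed) = 6072 − 7194 = −1122 kJ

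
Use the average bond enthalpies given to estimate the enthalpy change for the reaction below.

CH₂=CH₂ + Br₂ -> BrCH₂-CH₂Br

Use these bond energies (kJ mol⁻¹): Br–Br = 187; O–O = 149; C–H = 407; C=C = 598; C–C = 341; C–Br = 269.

Bonds broken (reactants):
  Br–Br: 1 × 187 = 187
  C–H: 4 × 407 = 1628
  C=C: 1 × 598 = 598
  Σ(broken) = 2413 kJ
Bonds formed (products):
  C–Br: 2 × 269 = 538
  C–C: 1 × 341 = 341
  C–H: 4 × 407 = 1628
  Σ(formed) = 2507 kJ
ΔH = Σ(broken) − Σ(formed) = 2413 − 2507 = −94 kJ

ΔH ≈ −94 kJ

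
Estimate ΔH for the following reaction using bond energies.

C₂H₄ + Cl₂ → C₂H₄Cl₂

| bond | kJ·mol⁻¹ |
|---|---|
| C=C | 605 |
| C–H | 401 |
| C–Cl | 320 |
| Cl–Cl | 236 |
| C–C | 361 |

ΔH ≈ −160 kJ

Bonds broken (reactants):
  C–H: 4 × 401 = 1604
  C=C: 1 × 605 = 605
  Cl–Cl: 1 × 236 = 236
  Σ(broken) = 2445 kJ
Bonds formed (products):
  C–C: 1 × 361 = 361
  C–Cl: 2 × 320 = 640
  C–H: 4 × 401 = 1604
  Σ(formed) = 2605 kJ
ΔH = Σ(broken) − Σ(formed) = 2445 − 2605 = −160 kJ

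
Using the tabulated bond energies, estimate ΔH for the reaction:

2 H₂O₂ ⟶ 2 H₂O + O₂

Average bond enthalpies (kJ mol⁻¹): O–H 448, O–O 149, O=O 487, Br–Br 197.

Bonds broken (reactants):
  O–H: 4 × 448 = 1792
  O–O: 2 × 149 = 298
  Σ(broken) = 2090 kJ
Bonds formed (products):
  O–H: 4 × 448 = 1792
  O=O: 1 × 487 = 487
  Σ(formed) = 2279 kJ
ΔH = Σ(broken) − Σ(formed) = 2090 − 2279 = −189 kJ

ΔH ≈ −189 kJ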